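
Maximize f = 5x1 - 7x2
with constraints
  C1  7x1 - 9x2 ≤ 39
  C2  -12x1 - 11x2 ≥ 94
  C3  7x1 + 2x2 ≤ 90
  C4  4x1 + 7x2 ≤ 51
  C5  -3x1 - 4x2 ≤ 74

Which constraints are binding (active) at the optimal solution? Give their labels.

Corner points and f = 5x1 - 7x2:
  (-417/185, -1126/185) → f = 5797/185
  (-102/11, -127/11) → f = 379/11
  (-1219/40, 247/10) → f = -13011/40
  (-722/5, 449/5) → f = -6753/5

The maximum is at (-102/11, -127/11). Substituting into each constraint, equality holds for C1 and C5; the remaining constraints have slack.

C1 and C5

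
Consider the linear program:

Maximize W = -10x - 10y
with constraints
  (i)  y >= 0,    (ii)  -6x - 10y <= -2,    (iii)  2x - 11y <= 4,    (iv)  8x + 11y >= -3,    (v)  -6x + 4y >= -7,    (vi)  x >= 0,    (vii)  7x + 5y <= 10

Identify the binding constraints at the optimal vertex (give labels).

(ii) and (vi)

Extreme points and W = -10x - 10y:
  (1/3, 0) → W = -10/3
  (7/6, 0) → W = -35/3
  (0, 1/5) → W = -2
  (75/58, 11/58) → W = -430/29
  (0, 2) → W = -20

The maximum is at (0, 1/5). Substituting into each constraint, equality holds for (ii) and (vi); the remaining constraints have slack.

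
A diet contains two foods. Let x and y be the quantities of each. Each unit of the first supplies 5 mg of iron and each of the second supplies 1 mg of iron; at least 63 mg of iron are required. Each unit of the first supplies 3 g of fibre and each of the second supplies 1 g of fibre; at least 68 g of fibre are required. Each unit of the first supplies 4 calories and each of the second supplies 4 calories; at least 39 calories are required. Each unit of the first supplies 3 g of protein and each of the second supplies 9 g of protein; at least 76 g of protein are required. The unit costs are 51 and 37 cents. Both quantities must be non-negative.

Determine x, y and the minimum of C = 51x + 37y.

x = 67/3, y = 1, minimum C = 1176

Extreme points and C = 51x + 37y:
  (0, 68) → C = 2516
  (76/3, 0) → C = 1292
  (67/3, 1) → C = 1176
The feasible region is unbounded (it extends along (0, 1), (1, 0)), but C strictly increases along every unbounded feasible direction, so there is no improving ray and the minimum is attained at a vertex.

The binding constraints are 3x + y = 68 and 3x + 9y = 76.
Solving simultaneously gives x = 67/3, y = 1.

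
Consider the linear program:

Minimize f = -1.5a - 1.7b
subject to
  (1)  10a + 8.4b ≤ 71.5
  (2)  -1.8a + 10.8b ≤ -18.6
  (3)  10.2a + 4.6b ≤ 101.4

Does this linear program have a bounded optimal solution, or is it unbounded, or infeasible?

bounded optimum

Feasible corners and f = -1.5a - 1.7b:
  (2579/342, -955/2052) → f = -43175/4104
  (26143/1984, -14235/1984) → f = -15015/1984
The feasible region has finitely many vertices and no improving ray; the minimum is -43175/4104 at (2579/342, -955/2052).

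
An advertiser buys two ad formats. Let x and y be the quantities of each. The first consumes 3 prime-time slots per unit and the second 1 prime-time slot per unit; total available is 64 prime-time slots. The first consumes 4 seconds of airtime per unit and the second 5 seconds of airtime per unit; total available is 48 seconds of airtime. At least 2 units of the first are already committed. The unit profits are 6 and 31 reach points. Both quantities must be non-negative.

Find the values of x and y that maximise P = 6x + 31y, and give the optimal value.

Extreme points and P = 6x + 31y:
  (12, 0) → P = 72
  (2, 0) → P = 12
  (2, 8) → P = 260

The binding constraints are 4x + 5y = 48 and x = 2.
Solving simultaneously gives x = 2, y = 8.

x = 2, y = 8, maximum P = 260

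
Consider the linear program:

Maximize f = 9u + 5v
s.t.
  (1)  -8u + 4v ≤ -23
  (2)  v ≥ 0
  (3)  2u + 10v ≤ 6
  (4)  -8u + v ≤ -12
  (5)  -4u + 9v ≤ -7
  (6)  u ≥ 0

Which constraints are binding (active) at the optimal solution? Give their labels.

Corner points and f = 9u + 5v:
  (23/8, 0) → f = 207/8
  (127/44, 1/44) → f = 287/11
  (3, 0) → f = 27

The maximum is at (3, 0). Substituting into each constraint, equality holds for (2) and (3); the remaining constraints have slack.

(2) and (3)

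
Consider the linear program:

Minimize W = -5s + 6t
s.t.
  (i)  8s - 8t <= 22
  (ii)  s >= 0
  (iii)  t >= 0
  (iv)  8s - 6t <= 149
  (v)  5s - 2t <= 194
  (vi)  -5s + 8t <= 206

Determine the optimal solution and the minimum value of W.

s = 11/4, t = 0, minimum W = -55/4

Feasible corners and W = -5s + 6t:
  (11/4, 0) → W = -55/4
  (377/6, 721/12) → W = 139/3
  (0, 0) → W = 0
  (0, 103/4) → W = 309/2
  (982/15, 200/3) → W = 218/3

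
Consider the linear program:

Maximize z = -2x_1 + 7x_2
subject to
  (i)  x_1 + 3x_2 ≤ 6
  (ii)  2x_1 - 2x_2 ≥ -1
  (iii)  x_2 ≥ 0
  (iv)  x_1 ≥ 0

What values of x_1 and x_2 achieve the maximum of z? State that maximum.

Extreme points and z = -2x_1 + 7x_2:
  (9/8, 13/8) → z = 73/8
  (6, 0) → z = -12
  (0, 1/2) → z = 7/2
  (0, 0) → z = 0

The optimum lies where x_1 + 3x_2 = 6 and 2x_1 - 2x_2 = -1.
Solving simultaneously gives x_1 = 9/8, x_2 = 13/8.

x_1 = 9/8, x_2 = 13/8, maximum z = 73/8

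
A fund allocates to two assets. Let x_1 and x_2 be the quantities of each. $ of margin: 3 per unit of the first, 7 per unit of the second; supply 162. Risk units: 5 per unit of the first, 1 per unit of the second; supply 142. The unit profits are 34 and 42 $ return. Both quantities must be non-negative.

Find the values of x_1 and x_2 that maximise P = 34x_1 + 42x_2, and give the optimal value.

Feasible corners and P = 34x_1 + 42x_2:
  (0, 0) → P = 0
  (0, 162/7) → P = 972
  (142/5, 0) → P = 4828/5
  (26, 12) → P = 1388

x_1 = 26, x_2 = 12, maximum P = 1388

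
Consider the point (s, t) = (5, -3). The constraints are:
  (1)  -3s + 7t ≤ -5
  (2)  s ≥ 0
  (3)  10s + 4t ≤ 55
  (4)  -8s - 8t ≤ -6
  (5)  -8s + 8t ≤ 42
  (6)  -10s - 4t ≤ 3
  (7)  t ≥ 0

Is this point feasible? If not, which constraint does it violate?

Constraint (7): t = -3, which is not ≥ 0. All other constraints are satisfied.

not feasible — violates (7)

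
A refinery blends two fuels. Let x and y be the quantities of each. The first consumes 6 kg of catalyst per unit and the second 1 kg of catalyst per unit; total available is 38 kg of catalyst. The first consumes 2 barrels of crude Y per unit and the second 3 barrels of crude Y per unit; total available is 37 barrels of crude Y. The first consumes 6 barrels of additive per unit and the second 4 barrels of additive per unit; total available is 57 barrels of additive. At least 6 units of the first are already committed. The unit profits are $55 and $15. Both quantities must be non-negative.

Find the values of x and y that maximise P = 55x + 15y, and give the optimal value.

x = 6, y = 2, maximum P = 360

Extreme points and P = 55x + 15y:
  (19/3, 0) → P = 1045/3
  (6, 0) → P = 330
  (6, 2) → P = 360

The optimum lies where 6x + y = 38 and x = 6.
Solving simultaneously gives x = 6, y = 2.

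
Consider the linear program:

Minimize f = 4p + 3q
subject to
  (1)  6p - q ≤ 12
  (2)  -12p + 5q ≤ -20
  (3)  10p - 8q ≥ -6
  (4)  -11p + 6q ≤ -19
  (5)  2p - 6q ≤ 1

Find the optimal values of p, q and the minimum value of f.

At the optimal vertex, -11p + 6q = -19 and 2p - 6q = 1.
Solving simultaneously gives p = 2, q = 1/2.

p = 2, q = 1/2, minimum f = 19/2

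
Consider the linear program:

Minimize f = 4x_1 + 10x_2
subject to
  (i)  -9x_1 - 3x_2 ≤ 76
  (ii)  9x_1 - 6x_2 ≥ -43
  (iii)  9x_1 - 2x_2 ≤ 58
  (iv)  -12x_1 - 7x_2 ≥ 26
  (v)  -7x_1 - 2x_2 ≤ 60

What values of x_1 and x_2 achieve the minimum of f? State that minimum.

Extreme points and f = 4x_1 + 10x_2:
  (-65/9, -11/3) → f = -590/9
  (22/45, -134/5) → f = -11972/45
  (-457/135, 94/45) → f = 992/135
  (118/29, -310/29) → f = -2628/29

At the optimal vertex, -9x_1 - 3x_2 = 76 and 9x_1 - 2x_2 = 58.
Solving simultaneously gives x_1 = 22/45, x_2 = -134/5.

x_1 = 22/45, x_2 = -134/5, minimum f = -11972/45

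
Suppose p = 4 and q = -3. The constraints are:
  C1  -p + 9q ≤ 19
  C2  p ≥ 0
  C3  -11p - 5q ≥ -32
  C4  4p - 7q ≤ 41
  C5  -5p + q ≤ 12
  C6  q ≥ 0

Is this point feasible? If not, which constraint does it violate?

Constraint C6: q = -3, which is not ≥ 0. All other constraints are satisfied.

not feasible — violates C6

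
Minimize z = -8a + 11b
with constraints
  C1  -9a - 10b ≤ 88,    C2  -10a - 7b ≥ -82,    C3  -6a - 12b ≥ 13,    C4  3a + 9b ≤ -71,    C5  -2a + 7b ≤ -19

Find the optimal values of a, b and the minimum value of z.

Extreme points and z = -8a + 11b:
  (1436/37, -1618/37) → z = -29286/37
  (-82/51, -125/17) → z = -3469/51
  (1235/69, -956/69) → z = -20396/69

At the optimal vertex, -9a - 10b = 88 and -10a - 7b = -82.
Solving simultaneously gives a = 1436/37, b = -1618/37.

a = 1436/37, b = -1618/37, minimum z = -29286/37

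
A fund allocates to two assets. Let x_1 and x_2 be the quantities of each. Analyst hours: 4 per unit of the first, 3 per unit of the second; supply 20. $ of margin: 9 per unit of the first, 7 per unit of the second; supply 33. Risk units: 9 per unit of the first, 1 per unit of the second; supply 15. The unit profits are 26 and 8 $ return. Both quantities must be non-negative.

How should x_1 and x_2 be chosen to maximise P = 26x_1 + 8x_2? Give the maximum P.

x_1 = 4/3, x_2 = 3, maximum P = 176/3

Extreme points and P = 26x_1 + 8x_2:
  (0, 0) → P = 0
  (0, 33/7) → P = 264/7
  (5/3, 0) → P = 130/3
  (4/3, 3) → P = 176/3

The binding constraints are 9x_1 + 7x_2 = 33 and 9x_1 + x_2 = 15.
Solving simultaneously gives x_1 = 4/3, x_2 = 3.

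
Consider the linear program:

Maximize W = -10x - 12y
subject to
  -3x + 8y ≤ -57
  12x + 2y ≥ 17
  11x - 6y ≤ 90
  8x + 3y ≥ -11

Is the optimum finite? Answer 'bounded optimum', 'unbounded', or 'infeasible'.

Feasible corners and W = -10x - 12y:
  (125/51, -211/34) → W = 2548/51
  (27/5, -51/10) → W = 36/5
  (3, -19/2) → W = 84
The feasible region has finitely many vertices and no improving ray; the maximum is 84 at (3, -19/2).

bounded optimum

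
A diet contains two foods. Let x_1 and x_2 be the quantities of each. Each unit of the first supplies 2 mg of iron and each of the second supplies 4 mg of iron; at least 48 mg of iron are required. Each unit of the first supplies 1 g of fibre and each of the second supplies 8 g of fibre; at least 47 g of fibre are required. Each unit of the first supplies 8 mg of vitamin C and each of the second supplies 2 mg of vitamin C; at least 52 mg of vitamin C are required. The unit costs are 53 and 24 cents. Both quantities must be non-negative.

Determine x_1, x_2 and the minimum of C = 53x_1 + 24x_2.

x_1 = 4, x_2 = 10, minimum C = 452

Vertices and C = 53x_1 + 24x_2:
  (0, 26) → C = 624
  (47, 0) → C = 2491
  (49/3, 23/6) → C = 2873/3
  (4, 10) → C = 452
The feasible region is unbounded (it extends along (0, 1), (1, 0)), but C strictly increases along every unbounded feasible direction, so there is no improving ray and the minimum is attained at a vertex.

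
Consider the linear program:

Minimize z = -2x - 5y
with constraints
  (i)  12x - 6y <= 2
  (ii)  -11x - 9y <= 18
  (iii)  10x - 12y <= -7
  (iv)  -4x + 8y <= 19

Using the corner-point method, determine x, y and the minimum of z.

x = 65/36, y = 59/18, minimum z = -20

The optimum lies where 12x - 6y = 2 and -4x + 8y = 19.
Solving simultaneously gives x = 65/36, y = 59/18.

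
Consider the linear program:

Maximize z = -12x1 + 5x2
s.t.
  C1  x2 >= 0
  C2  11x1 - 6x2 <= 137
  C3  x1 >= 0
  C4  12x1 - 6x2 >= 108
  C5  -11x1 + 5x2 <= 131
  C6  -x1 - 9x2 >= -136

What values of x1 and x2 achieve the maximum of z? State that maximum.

x1 = 9, x2 = 0, maximum z = -108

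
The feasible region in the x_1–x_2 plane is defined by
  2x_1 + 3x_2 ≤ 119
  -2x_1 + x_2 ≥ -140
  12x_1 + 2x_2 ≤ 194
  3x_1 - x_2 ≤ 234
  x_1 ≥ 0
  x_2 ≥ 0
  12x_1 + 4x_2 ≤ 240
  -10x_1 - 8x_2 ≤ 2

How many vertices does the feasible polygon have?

5

Pairwise boundary intersections that survive every other constraint:
  (0, 119/3)
  (61/7, 237/7)
  (97/6, 0)
  (37/3, 23)
  (0, 0)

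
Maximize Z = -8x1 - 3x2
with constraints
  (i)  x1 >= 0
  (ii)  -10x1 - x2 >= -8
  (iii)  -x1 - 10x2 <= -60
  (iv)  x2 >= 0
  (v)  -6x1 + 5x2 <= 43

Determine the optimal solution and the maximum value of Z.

Feasible corners and Z = -8x1 - 3x2:
  (0, 8) → Z = -24
  (0, 6) → Z = -18
  (20/99, 592/99) → Z = -176/9

x1 = 0, x2 = 6, maximum Z = -18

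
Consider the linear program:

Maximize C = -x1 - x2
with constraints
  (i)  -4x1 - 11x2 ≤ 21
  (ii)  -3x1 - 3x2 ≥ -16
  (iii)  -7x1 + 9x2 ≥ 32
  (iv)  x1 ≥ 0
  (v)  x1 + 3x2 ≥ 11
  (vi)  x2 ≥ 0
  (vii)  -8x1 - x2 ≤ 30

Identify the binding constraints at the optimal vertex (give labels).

(iv) and (v)

Feasible corners and C = -x1 - x2:
  (1, 13/3) → C = -16/3
  (0, 16/3) → C = -16/3
  (1/10, 109/30) → C = -56/15
  (0, 11/3) → C = -11/3

The maximum is at (0, 11/3). Substituting into each constraint, equality holds for (iv) and (v); the remaining constraints have slack.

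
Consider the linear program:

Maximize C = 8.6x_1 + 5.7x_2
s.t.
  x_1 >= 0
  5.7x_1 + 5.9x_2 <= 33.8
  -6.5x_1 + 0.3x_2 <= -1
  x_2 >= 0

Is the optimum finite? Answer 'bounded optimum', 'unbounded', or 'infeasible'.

Corner points and C = 8.6x_1 + 5.7x_2:
  (802/2003, 10700/2003) → C = 339436/10015
  (338/57, 0) → C = 14534/285
  (2/13, 0) → C = 86/65
The feasible region has finitely many vertices and no improving ray; the maximum is 14534/285 at (338/57, 0).

bounded optimum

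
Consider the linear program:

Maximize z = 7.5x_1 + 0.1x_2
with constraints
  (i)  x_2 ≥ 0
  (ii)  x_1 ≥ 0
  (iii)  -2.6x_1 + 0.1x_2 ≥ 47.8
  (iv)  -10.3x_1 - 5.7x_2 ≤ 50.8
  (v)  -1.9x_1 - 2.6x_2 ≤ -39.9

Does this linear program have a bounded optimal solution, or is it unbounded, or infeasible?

From the feasible point (0, 478), moving in the direction (0, 1) keeps every constraint satisfied while z increases without bound.

unbounded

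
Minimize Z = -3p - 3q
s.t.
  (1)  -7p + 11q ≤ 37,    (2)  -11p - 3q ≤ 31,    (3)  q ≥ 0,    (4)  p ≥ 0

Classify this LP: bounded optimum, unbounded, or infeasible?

From the feasible point (0, 37/11), moving in the direction (11, 7) keeps every constraint satisfied while Z decreases without bound.

unbounded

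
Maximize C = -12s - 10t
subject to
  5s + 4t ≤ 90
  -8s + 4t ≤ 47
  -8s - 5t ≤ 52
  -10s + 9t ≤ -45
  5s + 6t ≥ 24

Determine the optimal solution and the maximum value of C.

The optimum lies where -10s + 9t = -45 and 5s + 6t = 24.
Solving simultaneously gives s = 162/35, t = 1/7.

s = 162/35, t = 1/7, maximum C = -1994/35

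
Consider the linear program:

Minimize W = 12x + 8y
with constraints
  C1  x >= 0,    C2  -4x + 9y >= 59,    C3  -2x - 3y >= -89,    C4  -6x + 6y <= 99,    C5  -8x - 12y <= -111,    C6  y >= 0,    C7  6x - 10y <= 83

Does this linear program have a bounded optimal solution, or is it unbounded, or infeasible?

bounded optimum

Feasible corners and W = 12x + 8y:
  (0, 33/2) → W = 132
  (0, 37/4) → W = 74
  (104/5, 79/5) → W = 376
  (97/40, 229/30) → W = 541/6
  (79/10, 122/5) → W = 290
The feasible region has finitely many vertices and no improving ray; the minimum is 74 at (0, 37/4).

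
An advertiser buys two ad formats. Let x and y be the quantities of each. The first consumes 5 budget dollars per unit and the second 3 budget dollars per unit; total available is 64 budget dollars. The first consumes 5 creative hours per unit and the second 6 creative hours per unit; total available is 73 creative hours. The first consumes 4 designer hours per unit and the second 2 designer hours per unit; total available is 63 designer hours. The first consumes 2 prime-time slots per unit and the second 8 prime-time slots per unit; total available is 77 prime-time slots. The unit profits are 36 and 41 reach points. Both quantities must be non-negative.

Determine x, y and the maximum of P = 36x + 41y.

Vertices and P = 36x + 41y:
  (0, 0) → P = 0
  (0, 77/8) → P = 3157/8
  (64/5, 0) → P = 2304/5
  (11, 3) → P = 519
  (61/14, 239/28) → P = 14191/28

At the optimal vertex, 5x + 3y = 64 and 5x + 6y = 73.
Solving simultaneously gives x = 11, y = 3.

x = 11, y = 3, maximum P = 519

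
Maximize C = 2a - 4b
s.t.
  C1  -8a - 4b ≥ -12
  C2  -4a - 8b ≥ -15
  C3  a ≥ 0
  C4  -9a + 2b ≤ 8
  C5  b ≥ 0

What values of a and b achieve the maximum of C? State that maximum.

a = 3/2, b = 0, maximum C = 3

Corner points and C = 2a - 4b:
  (3/4, 3/2) → C = -9/2
  (3/2, 0) → C = 3
  (0, 15/8) → C = -15/2
  (0, 0) → C = 0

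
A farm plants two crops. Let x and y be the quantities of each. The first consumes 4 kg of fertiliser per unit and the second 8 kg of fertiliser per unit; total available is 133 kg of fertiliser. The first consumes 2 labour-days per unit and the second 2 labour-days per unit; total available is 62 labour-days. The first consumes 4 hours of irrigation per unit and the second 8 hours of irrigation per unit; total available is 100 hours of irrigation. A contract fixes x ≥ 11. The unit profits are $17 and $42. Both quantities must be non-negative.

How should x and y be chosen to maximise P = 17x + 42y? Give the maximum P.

x = 11, y = 7, maximum P = 481

Corner points and P = 17x + 42y:
  (25, 0) → P = 425
  (11, 0) → P = 187
  (11, 7) → P = 481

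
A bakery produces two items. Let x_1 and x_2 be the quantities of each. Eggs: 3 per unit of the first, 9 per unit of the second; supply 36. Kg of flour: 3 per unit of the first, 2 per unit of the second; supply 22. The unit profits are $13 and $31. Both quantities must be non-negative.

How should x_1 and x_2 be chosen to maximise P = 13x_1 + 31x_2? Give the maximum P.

Vertices and P = 13x_1 + 31x_2:
  (0, 0) → P = 0
  (0, 4) → P = 124
  (22/3, 0) → P = 286/3
  (6, 2) → P = 140

x_1 = 6, x_2 = 2, maximum P = 140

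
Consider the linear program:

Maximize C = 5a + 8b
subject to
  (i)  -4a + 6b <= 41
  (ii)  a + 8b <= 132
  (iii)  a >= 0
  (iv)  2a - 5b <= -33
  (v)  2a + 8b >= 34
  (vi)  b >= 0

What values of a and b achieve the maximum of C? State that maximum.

a = 132/7, b = 99/7, maximum C = 1452/7

Vertices and C = 5a + 8b:
  (232/19, 569/38) → C = 3436/19
  (0, 41/6) → C = 164/3
  (132/7, 99/7) → C = 1452/7
  (0, 33/5) → C = 264/5

The binding constraints are a + 8b = 132 and 2a - 5b = -33.
Solving simultaneously gives a = 132/7, b = 99/7.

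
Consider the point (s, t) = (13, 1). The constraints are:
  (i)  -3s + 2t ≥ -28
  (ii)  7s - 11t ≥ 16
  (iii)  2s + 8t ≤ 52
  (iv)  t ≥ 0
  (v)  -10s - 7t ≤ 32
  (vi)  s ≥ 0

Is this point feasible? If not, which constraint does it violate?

Constraint (i): -3s + 2t = -37, which is not ≥ -28. All other constraints are satisfied.

not feasible — violates (i)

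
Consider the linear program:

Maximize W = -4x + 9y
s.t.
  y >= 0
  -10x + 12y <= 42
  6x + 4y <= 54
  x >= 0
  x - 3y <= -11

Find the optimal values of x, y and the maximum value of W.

x = 30/7, y = 99/14, maximum W = 93/2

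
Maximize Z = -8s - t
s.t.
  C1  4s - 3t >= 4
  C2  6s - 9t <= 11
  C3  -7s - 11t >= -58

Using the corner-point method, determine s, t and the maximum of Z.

Corner points and Z = -8s - t:
  (1/6, -10/9) → Z = -2/9
  (218/65, 204/65) → Z = -1948/65
  (643/129, 271/129) → Z = -1805/43

s = 1/6, t = -10/9, maximum Z = -2/9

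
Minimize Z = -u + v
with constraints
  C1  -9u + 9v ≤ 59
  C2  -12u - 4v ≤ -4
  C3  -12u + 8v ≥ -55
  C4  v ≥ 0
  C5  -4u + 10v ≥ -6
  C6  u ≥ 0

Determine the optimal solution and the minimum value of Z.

u = 251/44, v = 37/22, minimum Z = -177/44

At the optimal vertex, -12u + 8v = -55 and -4u + 10v = -6.
Solving simultaneously gives u = 251/44, v = 37/22.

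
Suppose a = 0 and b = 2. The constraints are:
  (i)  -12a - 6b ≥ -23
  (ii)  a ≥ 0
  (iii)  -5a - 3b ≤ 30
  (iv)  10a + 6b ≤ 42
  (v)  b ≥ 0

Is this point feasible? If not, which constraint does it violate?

feasible

(i): -12 ≥ -23 ✓
(ii): 0 ≥ 0 ✓
(iii): -6 ≤ 30 ✓
(iv): 12 ≤ 42 ✓
(v): 2 ≥ 0 ✓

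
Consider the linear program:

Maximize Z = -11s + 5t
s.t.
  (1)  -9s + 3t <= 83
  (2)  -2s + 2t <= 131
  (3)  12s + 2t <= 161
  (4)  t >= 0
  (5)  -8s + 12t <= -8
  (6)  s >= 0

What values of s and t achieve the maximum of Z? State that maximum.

s = 1, t = 0, maximum Z = -11

At the optimal vertex, t = 0 and -8s + 12t = -8.
Solving simultaneously gives s = 1, t = 0.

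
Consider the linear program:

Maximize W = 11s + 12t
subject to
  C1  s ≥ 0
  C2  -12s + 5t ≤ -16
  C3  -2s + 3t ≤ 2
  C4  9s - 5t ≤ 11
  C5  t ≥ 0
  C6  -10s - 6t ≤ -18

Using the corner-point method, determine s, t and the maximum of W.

Extreme points and W = 11s + 12t:
  (29/13, 28/13) → W = 655/13
  (5/3, 4/5) → W = 419/15
  (43/17, 40/17) → W = 953/17

s = 43/17, t = 40/17, maximum W = 953/17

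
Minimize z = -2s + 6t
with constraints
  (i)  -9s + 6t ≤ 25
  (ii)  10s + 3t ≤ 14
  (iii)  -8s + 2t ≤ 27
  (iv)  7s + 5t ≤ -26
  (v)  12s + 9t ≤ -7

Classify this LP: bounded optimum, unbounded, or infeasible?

unbounded

From the feasible point (-56/15, -43/30), moving in the direction (3, -10) keeps every constraint satisfied while z decreases without bound.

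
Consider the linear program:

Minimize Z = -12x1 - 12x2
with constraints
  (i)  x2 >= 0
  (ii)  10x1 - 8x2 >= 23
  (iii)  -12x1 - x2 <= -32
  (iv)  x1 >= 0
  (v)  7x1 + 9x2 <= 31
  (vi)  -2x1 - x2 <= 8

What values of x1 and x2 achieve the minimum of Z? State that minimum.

The optimum lies where x2 = 0 and 7x1 + 9x2 = 31.
Solving simultaneously gives x1 = 31/7, x2 = 0.

x1 = 31/7, x2 = 0, minimum Z = -372/7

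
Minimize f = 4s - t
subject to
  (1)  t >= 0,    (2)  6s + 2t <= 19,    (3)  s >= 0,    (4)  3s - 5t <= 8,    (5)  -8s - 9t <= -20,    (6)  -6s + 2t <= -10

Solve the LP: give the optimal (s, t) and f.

Corner points and f = 4s - t:
  (8/3, 0) → f = 32/3
  (5/2, 0) → f = 10
  (37/12, 1/4) → f = 145/12
  (29/12, 9/4) → f = 89/12
  (13/7, 4/7) → f = 48/7

At the optimal vertex, -8s - 9t = -20 and -6s + 2t = -10.
Solving simultaneously gives s = 13/7, t = 4/7.

s = 13/7, t = 4/7, minimum f = 48/7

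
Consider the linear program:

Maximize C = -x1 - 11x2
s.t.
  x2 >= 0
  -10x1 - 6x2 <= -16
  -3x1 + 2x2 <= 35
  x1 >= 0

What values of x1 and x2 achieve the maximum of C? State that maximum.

Feasible corners and C = -x1 - 11x2:
  (8/5, 0) → C = -8/5
  (0, 8/3) → C = -88/3
  (0, 35/2) → C = -385/2
The feasible region is unbounded (it extends along (2, 3), (1, 0)), but C strictly decreases along every unbounded feasible direction, so there is no improving ray and the maximum is attained at a vertex.

At the optimal vertex, x2 = 0 and -10x1 - 6x2 = -16.
Solving simultaneously gives x1 = 8/5, x2 = 0.

x1 = 8/5, x2 = 0, maximum C = -8/5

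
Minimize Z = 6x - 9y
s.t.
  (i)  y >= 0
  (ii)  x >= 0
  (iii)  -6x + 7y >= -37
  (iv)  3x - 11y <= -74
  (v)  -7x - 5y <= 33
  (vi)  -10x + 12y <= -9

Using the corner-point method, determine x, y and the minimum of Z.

x = 381/2, y = 158, minimum Z = -279

Feasible corners and Z = 6x - 9y:
  (185/9, 37/3) → Z = 37/3
  (381/2, 158) → Z = -279
  (987/74, 767/74) → Z = -981/74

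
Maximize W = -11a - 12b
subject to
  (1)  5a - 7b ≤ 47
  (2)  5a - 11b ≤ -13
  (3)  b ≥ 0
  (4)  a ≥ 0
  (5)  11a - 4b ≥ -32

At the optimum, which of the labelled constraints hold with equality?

(2) and (4)

Feasible corners and W = -11a - 12b:
  (152/5, 15) → W = -2572/5
  (0, 13/11) → W = -156/11
  (0, 8) → W = -96
The feasible region is unbounded (it extends along (4, 11), (7, 5)), but W strictly decreases along every unbounded feasible direction, so there is no improving ray and the maximum is attained at a vertex.

The maximum is at (0, 13/11). Substituting into each constraint, equality holds for (2) and (4); the remaining constraints have slack.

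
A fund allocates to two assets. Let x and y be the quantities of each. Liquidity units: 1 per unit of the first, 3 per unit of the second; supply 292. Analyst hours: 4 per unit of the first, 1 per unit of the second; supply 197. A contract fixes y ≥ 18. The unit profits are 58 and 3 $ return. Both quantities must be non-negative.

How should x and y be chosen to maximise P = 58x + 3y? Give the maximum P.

Corner points and P = 58x + 3y:
  (0, 292/3) → P = 292
  (0, 18) → P = 54
  (299/11, 971/11) → P = 20255/11
  (179/4, 18) → P = 5299/2

At the optimal vertex, 4x + y = 197 and y = 18.
Solving simultaneously gives x = 179/4, y = 18.

x = 179/4, y = 18, maximum P = 5299/2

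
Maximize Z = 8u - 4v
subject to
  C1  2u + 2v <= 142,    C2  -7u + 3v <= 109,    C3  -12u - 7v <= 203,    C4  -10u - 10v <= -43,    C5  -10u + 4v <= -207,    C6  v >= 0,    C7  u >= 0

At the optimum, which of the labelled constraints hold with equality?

Feasible corners and Z = 8u - 4v:
  (491/14, 503/14) → Z = 958/7
  (71, 0) → Z = 568
  (207/10, 0) → Z = 828/5

The maximum is at (71, 0). Substituting into each constraint, equality holds for C1 and C6; the remaining constraints have slack.

C1 and C6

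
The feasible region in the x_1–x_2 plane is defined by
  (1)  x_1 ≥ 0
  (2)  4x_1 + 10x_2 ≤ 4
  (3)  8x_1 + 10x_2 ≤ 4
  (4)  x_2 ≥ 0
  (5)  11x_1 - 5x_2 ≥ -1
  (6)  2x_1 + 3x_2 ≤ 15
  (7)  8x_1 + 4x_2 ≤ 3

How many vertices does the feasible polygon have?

Of the 21 pairwise boundary intersections, those satisfying every inequality are:
  (0, 0)
  (0, 1/5)
  (1/15, 26/75)
  (7/24, 1/6)
  (3/8, 0)

5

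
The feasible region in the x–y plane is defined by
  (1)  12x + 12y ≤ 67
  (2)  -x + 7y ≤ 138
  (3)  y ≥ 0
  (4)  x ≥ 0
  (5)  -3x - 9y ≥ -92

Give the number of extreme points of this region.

Pairwise boundary intersections that survive every other constraint:
  (67/12, 0)
  (0, 67/12)
  (0, 0)

3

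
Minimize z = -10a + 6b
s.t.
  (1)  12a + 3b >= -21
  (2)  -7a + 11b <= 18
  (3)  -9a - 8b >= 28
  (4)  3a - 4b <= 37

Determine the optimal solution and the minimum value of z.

Extreme points and z = -10a + 6b:
  (-28/23, -49/23) → z = -14/23
  (9/19, -169/19) → z = -1104/19
  (46/15, -139/20) → z = -2171/30

a = 46/15, b = -139/20, minimum z = -2171/30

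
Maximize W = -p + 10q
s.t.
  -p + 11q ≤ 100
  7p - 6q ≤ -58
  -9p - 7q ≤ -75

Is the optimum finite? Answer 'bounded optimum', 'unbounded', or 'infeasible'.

infeasible

The boundaries -p + 11q = 100 and 7p - 6q = -58 meet at (-38/71, 642/71), but that point violates -9p - 7q ≤ -75. Every candidate vertex is excluded by some other constraint, so the feasible region is empty.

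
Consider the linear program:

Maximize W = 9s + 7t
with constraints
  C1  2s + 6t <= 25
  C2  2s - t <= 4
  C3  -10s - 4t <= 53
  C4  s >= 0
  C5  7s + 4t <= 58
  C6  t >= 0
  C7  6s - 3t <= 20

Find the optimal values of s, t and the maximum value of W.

s = 7/2, t = 3, maximum W = 105/2

Extreme points and W = 9s + 7t:
  (7/2, 3) → W = 105/2
  (0, 25/6) → W = 175/6
  (2, 0) → W = 18
  (0, 0) → W = 0

At the optimal vertex, 2s + 6t = 25 and 2s - t = 4.
Solving simultaneously gives s = 7/2, t = 3.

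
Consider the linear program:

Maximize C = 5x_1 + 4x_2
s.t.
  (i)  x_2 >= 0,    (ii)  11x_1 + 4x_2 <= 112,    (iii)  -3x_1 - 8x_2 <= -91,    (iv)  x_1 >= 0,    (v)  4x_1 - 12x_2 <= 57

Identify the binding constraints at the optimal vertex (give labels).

(ii) and (iv)

Vertices and C = 5x_1 + 4x_2:
  (7, 35/4) → C = 70
  (0, 28) → C = 112
  (0, 91/8) → C = 91/2

The maximum is at (0, 28). Substituting into each constraint, equality holds for (ii) and (iv); the remaining constraints have slack.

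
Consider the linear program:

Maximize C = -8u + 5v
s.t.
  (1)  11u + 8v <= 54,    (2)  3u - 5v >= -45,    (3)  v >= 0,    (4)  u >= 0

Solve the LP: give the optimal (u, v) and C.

Extreme points and C = -8u + 5v:
  (54/11, 0) → C = -432/11
  (0, 27/4) → C = 135/4
  (0, 0) → C = 0

u = 0, v = 27/4, maximum C = 135/4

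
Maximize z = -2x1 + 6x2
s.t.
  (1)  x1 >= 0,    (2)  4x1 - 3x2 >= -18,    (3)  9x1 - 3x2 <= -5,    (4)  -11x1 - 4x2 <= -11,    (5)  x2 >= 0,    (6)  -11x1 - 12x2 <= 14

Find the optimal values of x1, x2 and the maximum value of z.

x1 = 13/5, x2 = 142/15, maximum z = 258/5

Extreme points and z = -2x1 + 6x2:
  (0, 6) → z = 36
  (0, 11/4) → z = 33/2
  (13/5, 142/15) → z = 258/5
  (13/69, 154/69) → z = 898/69

The binding constraints are 4x1 - 3x2 = -18 and 9x1 - 3x2 = -5.
Solving simultaneously gives x1 = 13/5, x2 = 142/15.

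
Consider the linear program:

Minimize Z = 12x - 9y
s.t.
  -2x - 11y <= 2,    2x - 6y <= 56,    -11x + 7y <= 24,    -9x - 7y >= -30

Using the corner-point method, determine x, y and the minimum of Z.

x = 3/10, y = 39/10, minimum Z = -63/2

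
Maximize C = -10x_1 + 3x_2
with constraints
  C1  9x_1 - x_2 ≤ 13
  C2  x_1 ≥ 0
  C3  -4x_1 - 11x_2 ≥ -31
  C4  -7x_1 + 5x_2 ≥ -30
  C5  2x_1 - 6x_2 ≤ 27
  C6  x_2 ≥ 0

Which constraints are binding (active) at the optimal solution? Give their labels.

C2 and C3

Feasible corners and C = -10x_1 + 3x_2:
  (174/103, 227/103) → C = -1059/103
  (13/9, 0) → C = -130/9
  (0, 31/11) → C = 93/11
  (0, 0) → C = 0

The maximum is at (0, 31/11). Substituting into each constraint, equality holds for C2 and C3; the remaining constraints have slack.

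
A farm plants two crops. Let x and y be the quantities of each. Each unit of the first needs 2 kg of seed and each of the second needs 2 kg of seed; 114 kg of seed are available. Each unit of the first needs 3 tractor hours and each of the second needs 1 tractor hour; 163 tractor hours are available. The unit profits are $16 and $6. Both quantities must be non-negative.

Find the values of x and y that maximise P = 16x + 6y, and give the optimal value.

x = 53, y = 4, maximum P = 872

Vertices and P = 16x + 6y:
  (0, 0) → P = 0
  (0, 57) → P = 342
  (163/3, 0) → P = 2608/3
  (53, 4) → P = 872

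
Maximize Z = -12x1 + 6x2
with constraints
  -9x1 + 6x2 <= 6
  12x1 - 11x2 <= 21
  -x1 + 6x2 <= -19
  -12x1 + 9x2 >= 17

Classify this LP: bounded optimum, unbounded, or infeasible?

infeasible

The boundaries -9x1 + 6x2 = 6 and 12x1 - 11x2 = 21 meet at (-64/9, -29/3), but that point violates -12x1 + 9x2 ≥ 17. Every candidate vertex is excluded by some other constraint, so the feasible region is empty.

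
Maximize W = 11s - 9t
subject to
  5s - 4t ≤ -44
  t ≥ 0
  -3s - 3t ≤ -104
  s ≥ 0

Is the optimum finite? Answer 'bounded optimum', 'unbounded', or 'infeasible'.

bounded optimum

Vertices and W = 11s - 9t:
  (284/27, 652/27) → W = -2744/27
  (0, 104/3) → W = -312
The feasible region has finitely many vertices and no improving ray; the maximum is -2744/27 at (284/27, 652/27).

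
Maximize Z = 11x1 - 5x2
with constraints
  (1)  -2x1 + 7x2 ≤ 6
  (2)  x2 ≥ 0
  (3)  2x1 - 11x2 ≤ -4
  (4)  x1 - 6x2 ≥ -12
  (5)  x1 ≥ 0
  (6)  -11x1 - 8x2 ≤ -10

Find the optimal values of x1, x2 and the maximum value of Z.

Corner points and Z = 11x1 - 5x2:
  (48/5, 18/5) → Z = 438/5
  (22/93, 86/93) → Z = -188/93
  (108, 20) → Z = 1088
  (78/137, 64/137) → Z = 538/137

x1 = 108, x2 = 20, maximum Z = 1088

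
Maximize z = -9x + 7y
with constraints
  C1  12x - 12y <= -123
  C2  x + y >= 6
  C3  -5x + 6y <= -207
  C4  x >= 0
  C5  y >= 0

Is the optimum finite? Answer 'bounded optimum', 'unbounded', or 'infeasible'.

The boundaries 12x - 12y = -123 and x = 0 meet at (0, 41/4), but that point violates -5x + 6y ≤ -207. Every candidate vertex is excluded by some other constraint, so the feasible region is empty.

infeasible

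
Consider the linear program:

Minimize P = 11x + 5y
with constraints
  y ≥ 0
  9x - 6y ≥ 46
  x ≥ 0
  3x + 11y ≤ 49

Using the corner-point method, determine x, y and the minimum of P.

x = 46/9, y = 0, minimum P = 506/9

Corner points and P = 11x + 5y:
  (46/9, 0) → P = 506/9
  (49/3, 0) → P = 539/3
  (800/117, 101/39) → P = 10315/117

The binding constraints are y = 0 and 9x - 6y = 46.
Solving simultaneously gives x = 46/9, y = 0.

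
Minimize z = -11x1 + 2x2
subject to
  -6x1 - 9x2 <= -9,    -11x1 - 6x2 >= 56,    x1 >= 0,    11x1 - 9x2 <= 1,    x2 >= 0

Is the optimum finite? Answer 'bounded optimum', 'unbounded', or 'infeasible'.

infeasible

The boundaries -6x1 - 9x2 = -9 and -11x1 - 6x2 = 56 meet at (-62/7, 145/21), but that point violates x1 ≥ 0. Every candidate vertex is excluded by some other constraint, so the feasible region is empty.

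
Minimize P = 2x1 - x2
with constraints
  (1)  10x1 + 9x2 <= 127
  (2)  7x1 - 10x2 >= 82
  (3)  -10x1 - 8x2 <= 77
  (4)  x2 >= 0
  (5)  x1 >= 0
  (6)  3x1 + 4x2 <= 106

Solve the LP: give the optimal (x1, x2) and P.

x1 = 82/7, x2 = 0, minimum P = 164/7

Corner points and P = 2x1 - x2:
  (2008/163, 69/163) → P = 3947/163
  (127/10, 0) → P = 127/5
  (82/7, 0) → P = 164/7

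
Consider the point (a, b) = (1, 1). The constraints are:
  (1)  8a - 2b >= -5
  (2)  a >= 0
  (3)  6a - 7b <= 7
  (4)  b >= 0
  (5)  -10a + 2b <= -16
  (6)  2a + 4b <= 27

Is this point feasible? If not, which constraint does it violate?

Constraint (5): -10a + 2b = -8, which is not ≤ -16. All other constraints are satisfied.

not feasible — violates (5)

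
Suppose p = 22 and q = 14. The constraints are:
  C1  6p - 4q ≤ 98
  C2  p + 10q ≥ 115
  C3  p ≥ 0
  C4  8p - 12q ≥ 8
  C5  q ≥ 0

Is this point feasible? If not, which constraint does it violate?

C1: 76 ≤ 98 ✓
C2: 162 ≥ 115 ✓
C3: 22 ≥ 0 ✓
C4: 8 ≥ 8 ✓
C5: 14 ≥ 0 ✓

feasible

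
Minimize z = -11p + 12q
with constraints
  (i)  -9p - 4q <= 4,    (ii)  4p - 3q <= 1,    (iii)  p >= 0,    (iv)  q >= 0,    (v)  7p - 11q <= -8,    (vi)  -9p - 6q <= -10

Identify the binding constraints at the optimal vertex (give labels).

Vertices and z = -11p + 12q:
  (35/23, 39/23) → z = 83/23
  (0, 5/3) → z = 20
  (62/141, 142/141) → z = 1022/141
The feasible region is unbounded (it extends along (0, 1), (3, 4)), but z strictly increases along every unbounded feasible direction, so there is no improving ray and the minimum is attained at a vertex.

The minimum is at (35/23, 39/23). Substituting into each constraint, equality holds for (ii) and (v); the remaining constraints have slack.

(ii) and (v)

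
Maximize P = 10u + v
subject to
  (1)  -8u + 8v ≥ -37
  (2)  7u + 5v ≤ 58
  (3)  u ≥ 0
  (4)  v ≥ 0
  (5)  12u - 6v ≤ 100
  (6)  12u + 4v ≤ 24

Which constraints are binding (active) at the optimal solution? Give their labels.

Vertices and P = 10u + v:
  (0, 0) → P = 0
  (0, 6) → P = 6
  (2, 0) → P = 20

The maximum is at (2, 0). Substituting into each constraint, equality holds for (4) and (6); the remaining constraints have slack.

(4) and (6)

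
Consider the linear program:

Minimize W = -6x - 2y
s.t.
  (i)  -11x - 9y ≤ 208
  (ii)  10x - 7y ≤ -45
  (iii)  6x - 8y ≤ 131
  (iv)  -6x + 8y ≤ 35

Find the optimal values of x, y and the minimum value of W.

At the optimal vertex, 10x - 7y = -45 and -6x + 8y = 35.
Solving simultaneously gives x = -115/38, y = 40/19.

x = -115/38, y = 40/19, minimum W = 265/19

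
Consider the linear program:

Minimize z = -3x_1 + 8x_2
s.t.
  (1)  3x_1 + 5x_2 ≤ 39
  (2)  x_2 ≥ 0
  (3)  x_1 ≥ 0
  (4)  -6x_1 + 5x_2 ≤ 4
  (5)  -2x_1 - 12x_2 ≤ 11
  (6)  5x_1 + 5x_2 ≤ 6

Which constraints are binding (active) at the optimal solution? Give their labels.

Corner points and z = -3x_1 + 8x_2:
  (0, 0) → z = 0
  (6/5, 0) → z = -18/5
  (0, 4/5) → z = 32/5
  (2/11, 56/55) → z = 38/5

The minimum is at (6/5, 0). Substituting into each constraint, equality holds for (2) and (6); the remaining constraints have slack.

(2) and (6)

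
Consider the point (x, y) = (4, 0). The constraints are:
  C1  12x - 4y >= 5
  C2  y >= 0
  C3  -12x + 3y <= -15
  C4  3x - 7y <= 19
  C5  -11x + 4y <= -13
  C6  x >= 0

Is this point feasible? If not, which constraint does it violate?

feasible

C1: 48 ≥ 5 ✓
C2: 0 ≥ 0 ✓
C3: -48 ≤ -15 ✓
C4: 12 ≤ 19 ✓
C5: -44 ≤ -13 ✓
C6: 4 ≥ 0 ✓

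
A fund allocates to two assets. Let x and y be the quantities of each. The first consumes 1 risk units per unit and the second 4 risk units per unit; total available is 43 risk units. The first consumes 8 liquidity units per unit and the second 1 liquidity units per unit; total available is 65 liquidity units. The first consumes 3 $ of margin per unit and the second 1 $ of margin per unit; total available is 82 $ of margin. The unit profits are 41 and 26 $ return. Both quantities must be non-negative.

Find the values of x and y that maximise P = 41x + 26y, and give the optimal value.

x = 7, y = 9, maximum P = 521

Corner points and P = 41x + 26y:
  (0, 0) → P = 0
  (0, 43/4) → P = 559/2
  (65/8, 0) → P = 2665/8
  (7, 9) → P = 521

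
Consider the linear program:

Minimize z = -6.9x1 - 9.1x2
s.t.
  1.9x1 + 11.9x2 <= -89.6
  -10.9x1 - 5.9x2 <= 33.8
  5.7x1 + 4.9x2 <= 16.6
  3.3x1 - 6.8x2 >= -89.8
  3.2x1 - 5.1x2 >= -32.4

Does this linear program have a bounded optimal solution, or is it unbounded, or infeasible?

bounded optimum

Corner points and z = -6.9x1 - 9.1x2:
  (2107/1975, -15207/1975) → z = 619227/9875
  (4547/418, -1427/154) → z = 19363/2090
The feasible region has finitely many vertices and no improving ray; the minimum is 19363/2090 at (4547/418, -1427/154).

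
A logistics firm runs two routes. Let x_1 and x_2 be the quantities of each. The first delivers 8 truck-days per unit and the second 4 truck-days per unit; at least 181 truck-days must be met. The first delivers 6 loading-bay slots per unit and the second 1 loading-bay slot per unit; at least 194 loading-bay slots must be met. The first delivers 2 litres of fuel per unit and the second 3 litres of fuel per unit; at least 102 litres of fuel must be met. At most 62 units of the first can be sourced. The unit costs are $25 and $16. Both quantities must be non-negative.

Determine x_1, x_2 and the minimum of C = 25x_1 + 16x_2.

Extreme points and C = 25x_1 + 16x_2:
  (0, 194) → C = 3104
  (51, 0) → C = 1275
  (62, 0) → C = 1550
  (30, 14) → C = 974
The feasible region is unbounded (it extends along (0, 1)), but C strictly increases along every unbounded feasible direction, so there is no improving ray and the minimum is attained at a vertex.

x_1 = 30, x_2 = 14, minimum C = 974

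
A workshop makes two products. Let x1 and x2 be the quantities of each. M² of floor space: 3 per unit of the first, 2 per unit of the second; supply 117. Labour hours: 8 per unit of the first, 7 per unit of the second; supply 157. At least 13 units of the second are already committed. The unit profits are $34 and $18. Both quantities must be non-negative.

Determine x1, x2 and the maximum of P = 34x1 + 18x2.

x1 = 33/4, x2 = 13, maximum P = 1029/2

Extreme points and P = 34x1 + 18x2:
  (0, 157/7) → P = 2826/7
  (0, 13) → P = 234
  (33/4, 13) → P = 1029/2

The binding constraints are 8x1 + 7x2 = 157 and x2 = 13.
Solving simultaneously gives x1 = 33/4, x2 = 13.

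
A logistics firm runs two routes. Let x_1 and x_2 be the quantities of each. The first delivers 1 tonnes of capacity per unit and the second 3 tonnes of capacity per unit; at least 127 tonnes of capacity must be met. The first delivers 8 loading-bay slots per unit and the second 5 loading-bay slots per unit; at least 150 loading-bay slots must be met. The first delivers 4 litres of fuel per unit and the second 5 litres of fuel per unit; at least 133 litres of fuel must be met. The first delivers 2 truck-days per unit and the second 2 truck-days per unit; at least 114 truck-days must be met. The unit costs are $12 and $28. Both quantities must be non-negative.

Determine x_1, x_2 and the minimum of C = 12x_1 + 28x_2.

x_1 = 22, x_2 = 35, minimum C = 1244

Feasible corners and C = 12x_1 + 28x_2:
  (0, 57) → C = 1596
  (127, 0) → C = 1524
  (22, 35) → C = 1244
The feasible region is unbounded (it extends along (0, 1), (1, 0)), but C strictly increases along every unbounded feasible direction, so there is no improving ray and the minimum is attained at a vertex.

At the optimal vertex, x_1 + 3x_2 = 127 and 2x_1 + 2x_2 = 114.
Solving simultaneously gives x_1 = 22, x_2 = 35.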